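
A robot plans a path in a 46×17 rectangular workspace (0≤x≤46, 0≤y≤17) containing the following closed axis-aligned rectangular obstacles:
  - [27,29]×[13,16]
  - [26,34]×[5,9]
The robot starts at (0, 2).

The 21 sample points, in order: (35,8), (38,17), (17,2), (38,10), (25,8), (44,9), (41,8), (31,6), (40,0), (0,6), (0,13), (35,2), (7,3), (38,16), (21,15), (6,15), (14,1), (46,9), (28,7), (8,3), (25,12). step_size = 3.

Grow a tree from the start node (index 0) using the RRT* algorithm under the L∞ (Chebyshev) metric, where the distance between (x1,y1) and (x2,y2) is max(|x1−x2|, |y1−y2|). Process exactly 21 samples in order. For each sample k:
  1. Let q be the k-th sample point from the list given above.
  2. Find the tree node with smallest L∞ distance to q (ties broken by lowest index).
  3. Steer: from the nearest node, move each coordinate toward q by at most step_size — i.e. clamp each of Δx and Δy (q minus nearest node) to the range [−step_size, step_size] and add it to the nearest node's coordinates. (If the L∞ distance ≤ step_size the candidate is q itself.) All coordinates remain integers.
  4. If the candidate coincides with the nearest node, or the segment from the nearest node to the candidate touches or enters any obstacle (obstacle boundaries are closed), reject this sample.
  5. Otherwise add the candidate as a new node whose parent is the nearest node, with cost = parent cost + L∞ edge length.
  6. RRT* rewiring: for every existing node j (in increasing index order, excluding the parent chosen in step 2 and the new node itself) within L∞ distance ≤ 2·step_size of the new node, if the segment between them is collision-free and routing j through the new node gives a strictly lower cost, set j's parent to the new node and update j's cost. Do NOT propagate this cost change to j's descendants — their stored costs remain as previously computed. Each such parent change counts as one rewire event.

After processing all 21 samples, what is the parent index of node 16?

Parent of node 16: 3

1. q=(35,8) nearest=0 d=35 new=(3,5) → add node 1 parent=0 cost=3
2. q=(38,17) nearest=1 d=35 new=(6,8) → add node 2 parent=1 cost=6
3. q=(17,2) nearest=2 d=11 new=(9,5) → add node 3 parent=2 cost=9
4. q=(38,10) nearest=3 d=29 new=(12,8) → add node 4 parent=3 cost=12
5. q=(25,8) nearest=4 d=13 new=(15,8) → add node 5 parent=4 cost=15
6. q=(44,9) nearest=5 d=29 new=(18,9) → add node 6 parent=5 cost=18
7. q=(41,8) nearest=6 d=23 new=(21,8) → add node 7 parent=6 cost=21
8. q=(31,6) nearest=7 d=10 new=(24,6) → add node 8 parent=7 cost=24
9. q=(40,0) nearest=8 d=16 new=(27,3) → add node 9 parent=8 cost=27
10. q=(0,6) nearest=1 d=3 new=(0,6) → add node 10 parent=1 cost=6
11. q=(0,13) nearest=2 d=6 new=(3,11) → add node 11 parent=2 cost=9
12. q=(35,2) nearest=9 d=8 new=(30,2) → add node 12 parent=9 cost=30
13. q=(7,3) nearest=3 d=2 new=(7,3) → add node 13 parent=3 cost=11
14. q=(38,16) nearest=9 d=13 new=(30,6) → blocked by [26,34]×[5,9], reject
15. q=(21,15) nearest=6 d=6 new=(21,12) → add node 14 parent=6 cost=21
16. q=(6,15) nearest=11 d=4 new=(6,14) → add node 15 parent=11 cost=12
17. q=(14,1) nearest=3 d=5 new=(12,2) → add node 16 parent=3 cost=12
18. q=(46,9) nearest=12 d=16 new=(33,5) → blocked by [26,34]×[5,9], reject
19. q=(28,7) nearest=8 d=4 new=(27,7) → blocked by [26,34]×[5,9], reject
20. q=(8,3) nearest=13 d=1 new=(8,3) → add node 17 parent=13 cost=12
21. q=(25,12) nearest=7 d=4 new=(24,11) → add node 18 parent=7 cost=24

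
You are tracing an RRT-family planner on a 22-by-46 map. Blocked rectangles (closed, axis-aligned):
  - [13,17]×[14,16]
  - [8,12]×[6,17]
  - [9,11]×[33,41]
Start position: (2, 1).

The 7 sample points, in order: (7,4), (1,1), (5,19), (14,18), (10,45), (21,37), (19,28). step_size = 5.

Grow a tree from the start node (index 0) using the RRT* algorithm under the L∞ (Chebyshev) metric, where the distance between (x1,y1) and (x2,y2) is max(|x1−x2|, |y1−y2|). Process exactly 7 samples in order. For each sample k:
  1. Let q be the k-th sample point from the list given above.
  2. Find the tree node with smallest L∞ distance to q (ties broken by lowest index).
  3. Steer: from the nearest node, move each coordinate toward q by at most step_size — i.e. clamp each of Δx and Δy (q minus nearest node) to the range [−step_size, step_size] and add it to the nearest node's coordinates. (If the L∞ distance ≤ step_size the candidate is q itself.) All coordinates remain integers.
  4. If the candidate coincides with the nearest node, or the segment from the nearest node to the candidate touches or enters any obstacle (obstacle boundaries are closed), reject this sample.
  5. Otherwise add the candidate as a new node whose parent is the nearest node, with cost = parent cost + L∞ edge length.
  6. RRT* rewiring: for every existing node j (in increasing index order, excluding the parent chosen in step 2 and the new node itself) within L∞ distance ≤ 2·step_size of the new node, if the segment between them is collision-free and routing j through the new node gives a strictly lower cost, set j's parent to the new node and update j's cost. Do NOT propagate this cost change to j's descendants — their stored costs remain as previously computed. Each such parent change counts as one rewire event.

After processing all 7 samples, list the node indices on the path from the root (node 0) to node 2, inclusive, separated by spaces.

Path: 0 2

1. q=(7,4) nearest=0 d=5 new=(7,4) → add node 1 parent=0 cost=5
2. q=(1,1) nearest=0 d=1 new=(1,1) → add node 2 parent=0 cost=1
3. q=(5,19) nearest=1 d=15 new=(5,9) → add node 3 parent=1 cost=10
4. q=(14,18) nearest=3 d=9 new=(10,14) → blocked by [8,12]×[6,17], reject
5. q=(10,45) nearest=3 d=36 new=(10,14) → blocked by [8,12]×[6,17], reject
6. q=(21,37) nearest=3 d=28 new=(10,14) → blocked by [8,12]×[6,17], reject
7. q=(19,28) nearest=3 d=19 new=(10,14) → blocked by [8,12]×[6,17], reject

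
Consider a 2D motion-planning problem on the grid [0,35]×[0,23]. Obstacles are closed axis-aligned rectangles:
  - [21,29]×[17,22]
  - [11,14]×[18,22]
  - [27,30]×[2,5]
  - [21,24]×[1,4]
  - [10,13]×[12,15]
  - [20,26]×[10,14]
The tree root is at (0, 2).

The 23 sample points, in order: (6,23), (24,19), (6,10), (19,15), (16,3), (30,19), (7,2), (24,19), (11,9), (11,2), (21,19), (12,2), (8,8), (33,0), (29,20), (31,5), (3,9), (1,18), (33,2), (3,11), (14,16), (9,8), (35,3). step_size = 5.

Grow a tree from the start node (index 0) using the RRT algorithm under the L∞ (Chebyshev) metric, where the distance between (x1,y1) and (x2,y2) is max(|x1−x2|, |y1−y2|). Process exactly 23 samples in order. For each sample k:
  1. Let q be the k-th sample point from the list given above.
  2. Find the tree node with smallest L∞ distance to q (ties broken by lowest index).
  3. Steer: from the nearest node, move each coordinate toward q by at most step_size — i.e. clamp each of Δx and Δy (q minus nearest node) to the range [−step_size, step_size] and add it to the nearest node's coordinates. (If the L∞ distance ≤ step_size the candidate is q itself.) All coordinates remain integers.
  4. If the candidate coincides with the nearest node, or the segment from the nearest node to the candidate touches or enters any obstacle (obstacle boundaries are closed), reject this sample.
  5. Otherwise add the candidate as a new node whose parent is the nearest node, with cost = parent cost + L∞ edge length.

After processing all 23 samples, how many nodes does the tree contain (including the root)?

Node count: 17

1. q=(6,23) nearest=0 d=21 new=(5,7) → add node 1 parent=0 cost=5
2. q=(24,19) nearest=1 d=19 new=(10,12) → blocked by [10,13]×[12,15], reject
3. q=(6,10) nearest=1 d=3 new=(6,10) → add node 2 parent=1 cost=8
4. q=(19,15) nearest=2 d=13 new=(11,15) → blocked by [10,13]×[12,15], reject
5. q=(16,3) nearest=2 d=10 new=(11,5) → add node 3 parent=2 cost=13
6. q=(30,19) nearest=3 d=19 new=(16,10) → add node 4 parent=3 cost=18
7. q=(7,2) nearest=3 d=4 new=(7,2) → add node 5 parent=3 cost=17
8. q=(24,19) nearest=4 d=9 new=(21,15) → blocked by [20,26]×[10,14], reject
9. q=(11,9) nearest=3 d=4 new=(11,9) → add node 6 parent=3 cost=17
10. q=(11,2) nearest=3 d=3 new=(11,2) → add node 7 parent=3 cost=16
11. q=(21,19) nearest=4 d=9 new=(21,15) → blocked by [20,26]×[10,14], reject
12. q=(12,2) nearest=7 d=1 new=(12,2) → add node 8 parent=7 cost=17
13. q=(8,8) nearest=2 d=2 new=(8,8) → add node 9 parent=2 cost=10
14. q=(33,0) nearest=4 d=17 new=(21,5) → add node 10 parent=4 cost=23
15. q=(29,20) nearest=4 d=13 new=(21,15) → blocked by [20,26]×[10,14], reject
16. q=(31,5) nearest=10 d=10 new=(26,5) → add node 11 parent=10 cost=28
17. q=(3,9) nearest=1 d=2 new=(3,9) → add node 12 parent=1 cost=7
18. q=(1,18) nearest=2 d=8 new=(1,15) → add node 13 parent=2 cost=13
19. q=(33,2) nearest=11 d=7 new=(31,2) → blocked by [27,30]×[2,5], reject
20. q=(3,11) nearest=12 d=2 new=(3,11) → add node 14 parent=12 cost=9
21. q=(14,16) nearest=4 d=6 new=(14,15) → add node 15 parent=4 cost=23
22. q=(9,8) nearest=9 d=1 new=(9,8) → add node 16 parent=9 cost=11
23. q=(35,3) nearest=11 d=9 new=(31,3) → blocked by [27,30]×[2,5], reject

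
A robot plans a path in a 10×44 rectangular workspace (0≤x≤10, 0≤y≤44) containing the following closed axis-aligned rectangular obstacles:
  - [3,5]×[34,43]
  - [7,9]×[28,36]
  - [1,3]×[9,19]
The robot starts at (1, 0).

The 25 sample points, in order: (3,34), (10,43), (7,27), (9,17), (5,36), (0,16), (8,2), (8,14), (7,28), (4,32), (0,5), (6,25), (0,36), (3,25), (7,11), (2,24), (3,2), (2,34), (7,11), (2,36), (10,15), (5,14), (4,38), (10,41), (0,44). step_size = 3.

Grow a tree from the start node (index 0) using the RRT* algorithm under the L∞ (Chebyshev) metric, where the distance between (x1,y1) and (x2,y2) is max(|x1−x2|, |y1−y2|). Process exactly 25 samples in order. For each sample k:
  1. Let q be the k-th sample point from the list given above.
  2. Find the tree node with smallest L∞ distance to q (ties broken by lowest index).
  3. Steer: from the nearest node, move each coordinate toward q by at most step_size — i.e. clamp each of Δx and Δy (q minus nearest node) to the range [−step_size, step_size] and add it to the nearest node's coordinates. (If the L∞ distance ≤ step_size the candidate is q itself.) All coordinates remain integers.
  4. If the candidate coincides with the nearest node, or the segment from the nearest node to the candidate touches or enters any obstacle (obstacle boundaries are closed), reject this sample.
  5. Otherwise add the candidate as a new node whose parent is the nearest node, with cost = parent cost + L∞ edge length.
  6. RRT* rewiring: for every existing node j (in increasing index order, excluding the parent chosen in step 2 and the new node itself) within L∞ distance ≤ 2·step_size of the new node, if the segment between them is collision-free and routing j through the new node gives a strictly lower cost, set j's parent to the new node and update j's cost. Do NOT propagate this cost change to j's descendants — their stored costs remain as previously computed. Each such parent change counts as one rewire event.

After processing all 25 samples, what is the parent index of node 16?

1. q=(3,34) nearest=0 d=34 new=(3,3) → add node 1 parent=0 cost=3
2. q=(10,43) nearest=1 d=40 new=(6,6) → add node 2 parent=1 cost=6
3. q=(7,27) nearest=2 d=21 new=(7,9) → add node 3 parent=2 cost=9
4. q=(9,17) nearest=3 d=8 new=(9,12) → add node 4 parent=3 cost=12
5. q=(5,36) nearest=4 d=24 new=(6,15) → add node 5 parent=4 cost=15
6. q=(0,16) nearest=5 d=6 new=(3,16) → blocked by [1,3]×[9,19], reject
7. q=(8,2) nearest=2 d=4 new=(8,3) → add node 6 parent=2 cost=9
8. q=(8,14) nearest=4 d=2 new=(8,14) → add node 7 parent=4 cost=14
9. q=(7,28) nearest=5 d=13 new=(7,18) → add node 8 parent=5 cost=18
10. q=(4,32) nearest=8 d=14 new=(4,21) → add node 9 parent=8 cost=21
11. q=(0,5) nearest=1 d=3 new=(0,5) → add node 10 parent=1 cost=6
12. q=(6,25) nearest=9 d=4 new=(6,24) → add node 11 parent=9 cost=24
13. q=(0,36) nearest=11 d=12 new=(3,27) → add node 12 parent=11 cost=27
14. q=(3,25) nearest=12 d=2 new=(3,25) → add node 13 parent=12 cost=29
15. q=(7,11) nearest=3 d=2 new=(7,11) → add node 14 parent=3 cost=11
16. q=(2,24) nearest=13 d=1 new=(2,24) → add node 15 parent=13 cost=30
17. q=(3,2) nearest=1 d=1 new=(3,2) → add node 16 parent=1 cost=4
18. q=(2,34) nearest=12 d=7 new=(2,30) → add node 17 parent=12 cost=30
19. q=(7,11) nearest=14 d=0 → coincident, reject
20. q=(2,36) nearest=17 d=6 new=(2,33) → add node 18 parent=17 cost=33
21. q=(10,15) nearest=7 d=2 new=(10,15) → add node 19 parent=7 cost=16
22. q=(5,14) nearest=5 d=1 new=(5,14) → add node 20 parent=5 cost=16
23. q=(4,38) nearest=18 d=5 new=(4,36) → blocked by [3,5]×[34,43], reject
24. q=(10,41) nearest=18 d=8 new=(5,36) → blocked by [3,5]×[34,43], reject
25. q=(0,44) nearest=18 d=11 new=(0,36) → add node 21 parent=18 cost=36

Parent of node 16: 1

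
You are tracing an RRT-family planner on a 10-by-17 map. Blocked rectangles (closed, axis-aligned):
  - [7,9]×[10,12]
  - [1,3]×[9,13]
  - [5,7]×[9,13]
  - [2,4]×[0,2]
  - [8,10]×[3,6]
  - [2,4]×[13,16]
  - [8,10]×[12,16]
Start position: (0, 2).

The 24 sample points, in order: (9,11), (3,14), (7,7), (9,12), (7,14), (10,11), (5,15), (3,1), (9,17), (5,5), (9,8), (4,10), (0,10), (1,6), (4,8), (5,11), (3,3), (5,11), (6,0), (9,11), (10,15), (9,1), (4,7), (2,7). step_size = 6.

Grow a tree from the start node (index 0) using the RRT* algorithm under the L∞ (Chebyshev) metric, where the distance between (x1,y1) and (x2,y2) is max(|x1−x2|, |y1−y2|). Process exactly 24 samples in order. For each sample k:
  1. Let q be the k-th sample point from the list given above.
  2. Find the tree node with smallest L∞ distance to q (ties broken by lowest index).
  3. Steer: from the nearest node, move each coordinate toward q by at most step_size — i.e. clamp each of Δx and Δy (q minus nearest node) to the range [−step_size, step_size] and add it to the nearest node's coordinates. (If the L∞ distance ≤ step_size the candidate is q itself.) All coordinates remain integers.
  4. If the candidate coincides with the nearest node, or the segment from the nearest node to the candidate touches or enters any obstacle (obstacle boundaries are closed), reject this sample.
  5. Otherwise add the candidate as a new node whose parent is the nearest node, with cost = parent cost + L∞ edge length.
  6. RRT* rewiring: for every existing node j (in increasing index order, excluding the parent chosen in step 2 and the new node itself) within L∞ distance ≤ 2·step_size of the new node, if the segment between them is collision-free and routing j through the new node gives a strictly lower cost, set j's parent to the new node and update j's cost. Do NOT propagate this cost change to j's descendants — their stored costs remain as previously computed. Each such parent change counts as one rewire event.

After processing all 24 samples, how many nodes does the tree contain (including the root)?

1. q=(9,11) nearest=0 d=9 new=(6,8) → add node 1 parent=0 cost=6
2. q=(3,14) nearest=1 d=6 new=(3,14) → blocked by [5,7]×[9,13], reject
3. q=(7,7) nearest=1 d=1 new=(7,7) → add node 2 parent=1 cost=7
4. q=(9,12) nearest=1 d=4 new=(9,12) → blocked by [7,9]×[10,12], reject
5. q=(7,14) nearest=1 d=6 new=(7,14) → blocked by [5,7]×[9,13], reject
6. q=(10,11) nearest=1 d=4 new=(10,11) → blocked by [7,9]×[10,12], reject
7. q=(5,15) nearest=1 d=7 new=(5,14) → blocked by [5,7]×[9,13], reject
8. q=(3,1) nearest=0 d=3 new=(3,1) → blocked by [2,4]×[0,2], reject
9. q=(9,17) nearest=1 d=9 new=(9,14) → blocked by [7,9]×[10,12], reject
10. q=(5,5) nearest=2 d=2 new=(5,5) → add node 3 parent=2 cost=9
11. q=(9,8) nearest=2 d=2 new=(9,8) → add node 4 parent=2 cost=9
12. q=(4,10) nearest=1 d=2 new=(4,10) → blocked by [5,7]×[9,13], reject
13. q=(0,10) nearest=3 d=5 new=(0,10) → blocked by [1,3]×[9,13], reject
14. q=(1,6) nearest=0 d=4 new=(1,6) → add node 5 parent=0 cost=4; rewire 3→5 (8<9)
15. q=(4,8) nearest=1 d=2 new=(4,8) → add node 6 parent=1 cost=8
16. q=(5,11) nearest=1 d=3 new=(5,11) → blocked by [5,7]×[9,13], reject
17. q=(3,3) nearest=3 d=2 new=(3,3) → add node 7 parent=3 cost=10
18. q=(5,11) nearest=1 d=3 new=(5,11) → blocked by [5,7]×[9,13], reject
19. q=(6,0) nearest=7 d=3 new=(6,0) → blocked by [2,4]×[0,2], reject
20. q=(9,11) nearest=1 d=3 new=(9,11) → blocked by [7,9]×[10,12], reject
21. q=(10,15) nearest=1 d=7 new=(10,14) → blocked by [7,9]×[10,12], reject
22. q=(9,1) nearest=3 d=4 new=(9,1) → add node 8 parent=3 cost=12
23. q=(4,7) nearest=6 d=1 new=(4,7) → add node 9 parent=6 cost=9
24. q=(2,7) nearest=5 d=1 new=(2,7) → add node 10 parent=5 cost=5; rewire 6→10 (7<8); rewire 7→10 (9<10); rewire 9→10 (7<9)

Node count: 11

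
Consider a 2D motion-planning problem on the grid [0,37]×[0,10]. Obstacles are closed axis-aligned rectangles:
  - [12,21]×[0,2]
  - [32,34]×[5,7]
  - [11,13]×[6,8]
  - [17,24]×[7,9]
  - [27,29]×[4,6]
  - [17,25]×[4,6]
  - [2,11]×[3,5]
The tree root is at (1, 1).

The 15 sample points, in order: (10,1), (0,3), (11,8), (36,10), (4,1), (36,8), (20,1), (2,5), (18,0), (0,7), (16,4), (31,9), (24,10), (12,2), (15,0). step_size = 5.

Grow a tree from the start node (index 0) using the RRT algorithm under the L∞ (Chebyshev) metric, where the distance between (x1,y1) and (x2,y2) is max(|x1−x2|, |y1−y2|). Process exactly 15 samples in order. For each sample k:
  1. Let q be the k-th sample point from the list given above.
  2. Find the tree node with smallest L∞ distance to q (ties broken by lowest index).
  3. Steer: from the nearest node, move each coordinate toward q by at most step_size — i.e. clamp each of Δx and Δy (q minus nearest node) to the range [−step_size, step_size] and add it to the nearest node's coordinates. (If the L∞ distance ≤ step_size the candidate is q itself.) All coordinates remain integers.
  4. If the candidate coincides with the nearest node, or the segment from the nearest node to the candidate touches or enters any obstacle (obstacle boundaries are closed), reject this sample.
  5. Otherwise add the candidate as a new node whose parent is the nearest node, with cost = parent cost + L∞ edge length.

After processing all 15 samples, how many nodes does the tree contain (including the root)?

1. q=(10,1) nearest=0 d=9 new=(6,1) → add node 1 parent=0 cost=5
2. q=(0,3) nearest=0 d=2 new=(0,3) → add node 2 parent=0 cost=2
3. q=(11,8) nearest=1 d=7 new=(11,6) → blocked by [11,13]×[6,8], reject
4. q=(36,10) nearest=1 d=30 new=(11,6) → blocked by [11,13]×[6,8], reject
5. q=(4,1) nearest=1 d=2 new=(4,1) → add node 3 parent=1 cost=7
6. q=(36,8) nearest=1 d=30 new=(11,6) → blocked by [11,13]×[6,8], reject
7. q=(20,1) nearest=1 d=14 new=(11,1) → add node 4 parent=1 cost=10
8. q=(2,5) nearest=2 d=2 new=(2,5) → blocked by [2,11]×[3,5], reject
9. q=(18,0) nearest=4 d=7 new=(16,0) → blocked by [12,21]×[0,2], reject
10. q=(0,7) nearest=2 d=4 new=(0,7) → add node 5 parent=2 cost=6
11. q=(16,4) nearest=4 d=5 new=(16,4) → blocked by [12,21]×[0,2], reject
12. q=(31,9) nearest=4 d=20 new=(16,6) → blocked by [12,21]×[0,2], reject
13. q=(24,10) nearest=4 d=13 new=(16,6) → blocked by [12,21]×[0,2], reject
14. q=(12,2) nearest=4 d=1 new=(12,2) → blocked by [12,21]×[0,2], reject
15. q=(15,0) nearest=4 d=4 new=(15,0) → blocked by [12,21]×[0,2], reject

Node count: 6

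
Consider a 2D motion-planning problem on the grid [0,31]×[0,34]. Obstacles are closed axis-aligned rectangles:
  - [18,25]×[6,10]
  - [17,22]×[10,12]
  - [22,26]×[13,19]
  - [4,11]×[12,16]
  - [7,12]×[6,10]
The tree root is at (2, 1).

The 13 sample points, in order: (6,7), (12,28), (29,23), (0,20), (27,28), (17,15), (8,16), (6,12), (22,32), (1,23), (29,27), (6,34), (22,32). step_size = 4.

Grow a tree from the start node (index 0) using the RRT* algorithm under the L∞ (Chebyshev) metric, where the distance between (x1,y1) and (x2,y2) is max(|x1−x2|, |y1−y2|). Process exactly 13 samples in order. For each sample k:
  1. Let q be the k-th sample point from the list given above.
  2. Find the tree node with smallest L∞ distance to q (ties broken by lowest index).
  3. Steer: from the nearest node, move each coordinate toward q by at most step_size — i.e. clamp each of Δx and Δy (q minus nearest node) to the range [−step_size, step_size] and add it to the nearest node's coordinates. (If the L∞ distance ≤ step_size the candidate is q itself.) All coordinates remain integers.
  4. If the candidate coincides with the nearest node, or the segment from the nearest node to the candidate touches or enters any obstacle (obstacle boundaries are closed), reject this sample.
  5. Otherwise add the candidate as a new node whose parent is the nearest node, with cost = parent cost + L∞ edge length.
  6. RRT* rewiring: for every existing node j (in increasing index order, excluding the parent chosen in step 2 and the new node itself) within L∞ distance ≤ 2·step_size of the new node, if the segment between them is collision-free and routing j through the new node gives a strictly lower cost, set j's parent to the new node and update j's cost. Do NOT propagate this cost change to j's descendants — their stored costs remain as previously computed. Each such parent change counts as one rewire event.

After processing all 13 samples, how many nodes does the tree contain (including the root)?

1. q=(6,7) nearest=0 d=6 new=(6,5) → add node 1 parent=0 cost=4
2. q=(12,28) nearest=1 d=23 new=(10,9) → blocked by [7,12]×[6,10], reject
3. q=(29,23) nearest=1 d=23 new=(10,9) → blocked by [7,12]×[6,10], reject
4. q=(0,20) nearest=1 d=15 new=(2,9) → add node 2 parent=1 cost=8
5. q=(27,28) nearest=1 d=23 new=(10,9) → blocked by [7,12]×[6,10], reject
6. q=(17,15) nearest=1 d=11 new=(10,9) → blocked by [7,12]×[6,10], reject
7. q=(8,16) nearest=2 d=7 new=(6,13) → blocked by [4,11]×[12,16], reject
8. q=(6,12) nearest=2 d=4 new=(6,12) → blocked by [4,11]×[12,16], reject
9. q=(22,32) nearest=2 d=23 new=(6,13) → blocked by [4,11]×[12,16], reject
10. q=(1,23) nearest=2 d=14 new=(1,13) → add node 3 parent=2 cost=12
11. q=(29,27) nearest=1 d=23 new=(10,9) → blocked by [7,12]×[6,10], reject
12. q=(6,34) nearest=3 d=21 new=(5,17) → blocked by [4,11]×[12,16], reject
13. q=(22,32) nearest=3 d=21 new=(5,17) → blocked by [4,11]×[12,16], reject

Node count: 4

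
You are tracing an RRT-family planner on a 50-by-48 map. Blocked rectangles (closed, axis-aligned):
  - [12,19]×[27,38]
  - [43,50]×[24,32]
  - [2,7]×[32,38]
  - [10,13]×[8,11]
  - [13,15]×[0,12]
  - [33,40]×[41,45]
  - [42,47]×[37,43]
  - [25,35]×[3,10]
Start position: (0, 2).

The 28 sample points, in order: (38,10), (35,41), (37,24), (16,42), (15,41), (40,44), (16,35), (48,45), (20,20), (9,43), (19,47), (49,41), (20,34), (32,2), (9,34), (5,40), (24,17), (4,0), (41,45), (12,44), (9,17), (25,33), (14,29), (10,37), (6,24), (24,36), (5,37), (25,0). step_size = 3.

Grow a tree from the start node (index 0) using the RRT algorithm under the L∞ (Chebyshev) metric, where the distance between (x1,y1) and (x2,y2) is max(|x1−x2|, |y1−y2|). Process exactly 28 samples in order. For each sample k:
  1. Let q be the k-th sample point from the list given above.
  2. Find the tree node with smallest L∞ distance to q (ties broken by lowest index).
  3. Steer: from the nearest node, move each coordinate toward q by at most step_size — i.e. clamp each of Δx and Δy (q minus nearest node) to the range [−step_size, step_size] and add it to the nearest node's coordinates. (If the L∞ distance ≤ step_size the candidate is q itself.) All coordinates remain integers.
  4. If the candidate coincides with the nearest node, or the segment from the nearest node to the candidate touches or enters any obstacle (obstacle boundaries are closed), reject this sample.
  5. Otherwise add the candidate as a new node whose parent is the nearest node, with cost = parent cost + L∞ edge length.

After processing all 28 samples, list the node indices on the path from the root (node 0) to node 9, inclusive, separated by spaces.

Path: 0 1 2 3 4 5 6 9

1. q=(38,10) nearest=0 d=38 new=(3,5) → add node 1 parent=0 cost=3
2. q=(35,41) nearest=1 d=36 new=(6,8) → add node 2 parent=1 cost=6
3. q=(37,24) nearest=2 d=31 new=(9,11) → add node 3 parent=2 cost=9
4. q=(16,42) nearest=3 d=31 new=(12,14) → add node 4 parent=3 cost=12
5. q=(15,41) nearest=4 d=27 new=(15,17) → add node 5 parent=4 cost=15
6. q=(40,44) nearest=5 d=27 new=(18,20) → add node 6 parent=5 cost=18
7. q=(16,35) nearest=6 d=15 new=(16,23) → add node 7 parent=6 cost=21
8. q=(48,45) nearest=6 d=30 new=(21,23) → add node 8 parent=6 cost=21
9. q=(20,20) nearest=6 d=2 new=(20,20) → add node 9 parent=6 cost=20
10. q=(9,43) nearest=7 d=20 new=(13,26) → add node 10 parent=7 cost=24
11. q=(19,47) nearest=10 d=21 new=(16,29) → blocked by [12,19]×[27,38], reject
12. q=(49,41) nearest=8 d=28 new=(24,26) → add node 11 parent=8 cost=24
13. q=(20,34) nearest=10 d=8 new=(16,29) → blocked by [12,19]×[27,38], reject
14. q=(32,2) nearest=5 d=17 new=(18,14) → add node 12 parent=5 cost=18
15. q=(9,34) nearest=10 d=8 new=(10,29) → blocked by [12,19]×[27,38], reject
16. q=(5,40) nearest=10 d=14 new=(10,29) → blocked by [12,19]×[27,38], reject
17. q=(24,17) nearest=9 d=4 new=(23,17) → add node 13 parent=9 cost=23
18. q=(4,0) nearest=0 d=4 new=(3,0) → add node 14 parent=0 cost=3
19. q=(41,45) nearest=11 d=19 new=(27,29) → add node 15 parent=11 cost=27
20. q=(12,44) nearest=15 d=15 new=(24,32) → add node 16 parent=15 cost=30
21. q=(9,17) nearest=4 d=3 new=(9,17) → add node 17 parent=4 cost=15
22. q=(25,33) nearest=16 d=1 new=(25,33) → add node 18 parent=16 cost=31
23. q=(14,29) nearest=10 d=3 new=(14,29) → blocked by [12,19]×[27,38], reject
24. q=(10,37) nearest=10 d=11 new=(10,29) → blocked by [12,19]×[27,38], reject
25. q=(6,24) nearest=10 d=7 new=(10,24) → add node 19 parent=10 cost=27
26. q=(24,36) nearest=18 d=3 new=(24,36) → add node 20 parent=18 cost=34
27. q=(5,37) nearest=10 d=11 new=(10,29) → blocked by [12,19]×[27,38], reject
28. q=(25,0) nearest=4 d=14 new=(15,11) → blocked by [13,15]×[0,12], reject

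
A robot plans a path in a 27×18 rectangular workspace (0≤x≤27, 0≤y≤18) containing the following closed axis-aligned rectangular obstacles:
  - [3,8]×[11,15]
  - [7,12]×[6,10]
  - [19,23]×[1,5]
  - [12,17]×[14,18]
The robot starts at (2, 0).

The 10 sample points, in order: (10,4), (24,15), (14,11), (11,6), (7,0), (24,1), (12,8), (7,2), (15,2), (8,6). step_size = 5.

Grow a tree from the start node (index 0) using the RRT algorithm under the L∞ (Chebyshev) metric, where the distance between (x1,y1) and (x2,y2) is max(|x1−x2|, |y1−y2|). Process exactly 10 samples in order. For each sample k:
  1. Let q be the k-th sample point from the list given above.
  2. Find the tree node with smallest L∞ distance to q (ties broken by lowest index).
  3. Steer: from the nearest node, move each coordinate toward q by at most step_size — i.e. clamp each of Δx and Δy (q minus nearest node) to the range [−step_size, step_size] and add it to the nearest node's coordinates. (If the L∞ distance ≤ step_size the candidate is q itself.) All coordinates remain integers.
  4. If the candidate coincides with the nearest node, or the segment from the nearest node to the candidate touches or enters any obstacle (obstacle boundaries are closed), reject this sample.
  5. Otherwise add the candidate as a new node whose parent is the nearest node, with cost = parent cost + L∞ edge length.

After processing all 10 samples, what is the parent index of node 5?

1. q=(10,4) nearest=0 d=8 new=(7,4) → add node 1 parent=0 cost=5
2. q=(24,15) nearest=1 d=17 new=(12,9) → blocked by [7,12]×[6,10], reject
3. q=(14,11) nearest=1 d=7 new=(12,9) → blocked by [7,12]×[6,10], reject
4. q=(11,6) nearest=1 d=4 new=(11,6) → blocked by [7,12]×[6,10], reject
5. q=(7,0) nearest=1 d=4 new=(7,0) → add node 2 parent=1 cost=9
6. q=(24,1) nearest=1 d=17 new=(12,1) → add node 3 parent=1 cost=10
7. q=(12,8) nearest=1 d=5 new=(12,8) → blocked by [7,12]×[6,10], reject
8. q=(7,2) nearest=1 d=2 new=(7,2) → add node 4 parent=1 cost=7
9. q=(15,2) nearest=3 d=3 new=(15,2) → add node 5 parent=3 cost=13
10. q=(8,6) nearest=1 d=2 new=(8,6) → blocked by [7,12]×[6,10], reject

Parent of node 5: 3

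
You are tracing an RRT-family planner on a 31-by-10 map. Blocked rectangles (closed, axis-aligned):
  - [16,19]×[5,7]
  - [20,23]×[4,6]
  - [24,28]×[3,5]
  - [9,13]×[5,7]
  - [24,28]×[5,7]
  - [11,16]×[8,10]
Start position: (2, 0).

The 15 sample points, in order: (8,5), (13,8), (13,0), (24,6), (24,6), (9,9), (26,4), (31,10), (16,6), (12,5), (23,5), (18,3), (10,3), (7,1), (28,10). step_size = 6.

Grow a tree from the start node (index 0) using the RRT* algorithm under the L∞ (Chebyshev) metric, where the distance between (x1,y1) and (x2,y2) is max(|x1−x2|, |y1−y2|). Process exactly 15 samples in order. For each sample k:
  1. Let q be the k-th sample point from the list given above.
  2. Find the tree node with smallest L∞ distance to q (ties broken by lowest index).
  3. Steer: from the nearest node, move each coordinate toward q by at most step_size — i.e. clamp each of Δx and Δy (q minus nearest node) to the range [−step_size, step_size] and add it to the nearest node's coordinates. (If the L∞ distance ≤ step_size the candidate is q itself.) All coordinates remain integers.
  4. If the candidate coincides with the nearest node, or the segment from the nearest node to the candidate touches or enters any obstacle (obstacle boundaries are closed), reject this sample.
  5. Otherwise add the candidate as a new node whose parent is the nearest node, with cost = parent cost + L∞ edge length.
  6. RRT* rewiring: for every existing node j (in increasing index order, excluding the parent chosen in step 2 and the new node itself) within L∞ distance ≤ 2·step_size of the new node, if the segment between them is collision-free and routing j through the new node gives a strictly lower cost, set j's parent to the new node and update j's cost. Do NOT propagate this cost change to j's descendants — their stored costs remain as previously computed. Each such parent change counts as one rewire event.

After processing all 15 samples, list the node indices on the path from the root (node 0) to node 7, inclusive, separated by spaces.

1. q=(8,5) nearest=0 d=6 new=(8,5) → add node 1 parent=0 cost=6
2. q=(13,8) nearest=1 d=5 new=(13,8) → blocked by [9,13]×[5,7], reject
3. q=(13,0) nearest=1 d=5 new=(13,0) → add node 2 parent=1 cost=11
4. q=(24,6) nearest=2 d=11 new=(19,6) → blocked by [16,19]×[5,7], reject
5. q=(24,6) nearest=2 d=11 new=(19,6) → blocked by [16,19]×[5,7], reject
6. q=(9,9) nearest=1 d=4 new=(9,9) → add node 3 parent=1 cost=10
7. q=(26,4) nearest=2 d=13 new=(19,4) → add node 4 parent=2 cost=17
8. q=(31,10) nearest=4 d=12 new=(25,10) → blocked by [20,23]×[4,6], reject
9. q=(16,6) nearest=4 d=3 new=(16,6) → blocked by [16,19]×[5,7], reject
10. q=(12,5) nearest=1 d=4 new=(12,5) → blocked by [9,13]×[5,7], reject
11. q=(23,5) nearest=4 d=4 new=(23,5) → blocked by [20,23]×[4,6], reject
12. q=(18,3) nearest=4 d=1 new=(18,3) → add node 5 parent=4 cost=18
13. q=(10,3) nearest=1 d=2 new=(10,3) → add node 6 parent=1 cost=8; rewire 5→6 (16<18)
14. q=(7,1) nearest=6 d=3 new=(7,1) → add node 7 parent=6 cost=11
15. q=(28,10) nearest=4 d=9 new=(25,10) → blocked by [20,23]×[4,6], reject

Path: 0 1 6 7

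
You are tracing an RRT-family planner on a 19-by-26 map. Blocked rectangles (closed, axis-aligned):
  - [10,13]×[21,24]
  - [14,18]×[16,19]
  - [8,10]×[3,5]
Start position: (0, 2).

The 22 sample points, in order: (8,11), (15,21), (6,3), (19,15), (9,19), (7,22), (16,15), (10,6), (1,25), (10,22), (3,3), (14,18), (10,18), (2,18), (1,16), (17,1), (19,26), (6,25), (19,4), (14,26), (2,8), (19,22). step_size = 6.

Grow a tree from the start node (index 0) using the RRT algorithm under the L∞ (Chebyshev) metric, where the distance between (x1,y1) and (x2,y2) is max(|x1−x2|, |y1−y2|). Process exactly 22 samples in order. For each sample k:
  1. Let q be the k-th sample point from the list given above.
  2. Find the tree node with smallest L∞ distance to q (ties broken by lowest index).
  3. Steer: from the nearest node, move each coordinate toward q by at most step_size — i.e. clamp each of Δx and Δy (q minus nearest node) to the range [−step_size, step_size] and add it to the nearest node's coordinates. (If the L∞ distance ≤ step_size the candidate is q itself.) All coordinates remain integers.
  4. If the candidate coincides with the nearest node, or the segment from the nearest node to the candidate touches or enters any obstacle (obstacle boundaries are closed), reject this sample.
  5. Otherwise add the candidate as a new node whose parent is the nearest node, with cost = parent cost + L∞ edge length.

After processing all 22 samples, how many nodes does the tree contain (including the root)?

Node count: 19

1. q=(8,11) nearest=0 d=9 new=(6,8) → add node 1 parent=0 cost=6
2. q=(15,21) nearest=1 d=13 new=(12,14) → add node 2 parent=1 cost=12
3. q=(6,3) nearest=1 d=5 new=(6,3) → add node 3 parent=1 cost=11
4. q=(19,15) nearest=2 d=7 new=(18,15) → add node 4 parent=2 cost=18
5. q=(9,19) nearest=2 d=5 new=(9,19) → add node 5 parent=2 cost=17
6. q=(7,22) nearest=5 d=3 new=(7,22) → add node 6 parent=5 cost=20
7. q=(16,15) nearest=4 d=2 new=(16,15) → add node 7 parent=4 cost=20
8. q=(10,6) nearest=1 d=4 new=(10,6) → add node 8 parent=1 cost=10
9. q=(1,25) nearest=6 d=6 new=(1,25) → add node 9 parent=6 cost=26
10. q=(10,22) nearest=5 d=3 new=(10,22) → blocked by [10,13]×[21,24], reject
11. q=(3,3) nearest=0 d=3 new=(3,3) → add node 10 parent=0 cost=3
12. q=(14,18) nearest=7 d=3 new=(14,18) → blocked by [14,18]×[16,19], reject
13. q=(10,18) nearest=5 d=1 new=(10,18) → add node 11 parent=5 cost=18
14. q=(2,18) nearest=6 d=5 new=(2,18) → add node 12 parent=6 cost=25
15. q=(1,16) nearest=12 d=2 new=(1,16) → add node 13 parent=12 cost=27
16. q=(17,1) nearest=8 d=7 new=(16,1) → add node 14 parent=8 cost=16
17. q=(19,26) nearest=11 d=9 new=(16,24) → blocked by [10,13]×[21,24], reject
18. q=(6,25) nearest=6 d=3 new=(6,25) → add node 15 parent=6 cost=23
19. q=(19,4) nearest=14 d=3 new=(19,4) → add node 16 parent=14 cost=19
20. q=(14,26) nearest=5 d=7 new=(14,25) → blocked by [10,13]×[21,24], reject
21. q=(2,8) nearest=1 d=4 new=(2,8) → add node 17 parent=1 cost=10
22. q=(19,22) nearest=4 d=7 new=(19,21) → add node 18 parent=4 cost=24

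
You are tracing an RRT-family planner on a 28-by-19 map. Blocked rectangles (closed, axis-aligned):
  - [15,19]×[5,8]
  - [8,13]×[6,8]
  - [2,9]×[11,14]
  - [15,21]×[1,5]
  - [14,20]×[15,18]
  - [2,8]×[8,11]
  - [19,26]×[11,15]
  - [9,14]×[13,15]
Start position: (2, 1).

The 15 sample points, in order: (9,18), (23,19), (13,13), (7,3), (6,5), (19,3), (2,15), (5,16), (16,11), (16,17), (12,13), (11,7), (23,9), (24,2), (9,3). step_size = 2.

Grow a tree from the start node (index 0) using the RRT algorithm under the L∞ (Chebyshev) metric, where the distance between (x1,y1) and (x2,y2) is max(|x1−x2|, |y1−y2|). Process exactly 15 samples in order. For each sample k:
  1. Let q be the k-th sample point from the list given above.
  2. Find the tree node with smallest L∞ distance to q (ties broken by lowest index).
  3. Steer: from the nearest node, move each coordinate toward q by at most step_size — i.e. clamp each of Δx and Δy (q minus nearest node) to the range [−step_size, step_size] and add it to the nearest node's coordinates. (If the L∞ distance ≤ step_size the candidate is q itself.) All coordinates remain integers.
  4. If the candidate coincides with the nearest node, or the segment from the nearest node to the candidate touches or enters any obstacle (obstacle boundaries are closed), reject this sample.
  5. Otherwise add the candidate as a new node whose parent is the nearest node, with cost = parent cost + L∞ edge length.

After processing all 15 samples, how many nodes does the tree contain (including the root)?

Node count: 8

1. q=(9,18) nearest=0 d=17 new=(4,3) → add node 1 parent=0 cost=2
2. q=(23,19) nearest=1 d=19 new=(6,5) → add node 2 parent=1 cost=4
3. q=(13,13) nearest=2 d=8 new=(8,7) → blocked by [8,13]×[6,8], reject
4. q=(7,3) nearest=2 d=2 new=(7,3) → add node 3 parent=2 cost=6
5. q=(6,5) nearest=2 d=0 → coincident, reject
6. q=(19,3) nearest=3 d=12 new=(9,3) → add node 4 parent=3 cost=8
7. q=(2,15) nearest=2 d=10 new=(4,7) → add node 5 parent=2 cost=6
8. q=(5,16) nearest=5 d=9 new=(5,9) → blocked by [2,8]×[8,11], reject
9. q=(16,11) nearest=4 d=8 new=(11,5) → add node 6 parent=4 cost=10
10. q=(16,17) nearest=2 d=12 new=(8,7) → blocked by [8,13]×[6,8], reject
11. q=(12,13) nearest=2 d=8 new=(8,7) → blocked by [8,13]×[6,8], reject
12. q=(11,7) nearest=6 d=2 new=(11,7) → blocked by [8,13]×[6,8], reject
13. q=(23,9) nearest=6 d=12 new=(13,7) → blocked by [8,13]×[6,8], reject
14. q=(24,2) nearest=6 d=13 new=(13,3) → add node 7 parent=6 cost=12
15. q=(9,3) nearest=4 d=0 → coincident, reject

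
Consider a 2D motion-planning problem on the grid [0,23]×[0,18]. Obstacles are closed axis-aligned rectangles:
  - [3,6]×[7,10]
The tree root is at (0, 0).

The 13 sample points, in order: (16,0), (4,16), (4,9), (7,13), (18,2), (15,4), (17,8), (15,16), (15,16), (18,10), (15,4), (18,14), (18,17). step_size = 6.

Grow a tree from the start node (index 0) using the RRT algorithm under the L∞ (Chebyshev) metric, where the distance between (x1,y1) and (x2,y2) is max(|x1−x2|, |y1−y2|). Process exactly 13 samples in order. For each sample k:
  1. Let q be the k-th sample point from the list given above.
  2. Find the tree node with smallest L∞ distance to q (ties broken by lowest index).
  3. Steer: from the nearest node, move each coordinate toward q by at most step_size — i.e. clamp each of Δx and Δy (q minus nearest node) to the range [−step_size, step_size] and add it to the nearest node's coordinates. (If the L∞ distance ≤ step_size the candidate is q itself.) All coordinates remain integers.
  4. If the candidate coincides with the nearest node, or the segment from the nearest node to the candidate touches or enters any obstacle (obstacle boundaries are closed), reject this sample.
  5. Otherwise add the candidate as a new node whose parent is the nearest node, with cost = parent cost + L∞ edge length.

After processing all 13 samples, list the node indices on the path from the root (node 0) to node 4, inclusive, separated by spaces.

Path: 0 1 3 4

1. q=(16,0) nearest=0 d=16 new=(6,0) → add node 1 parent=0 cost=6
2. q=(4,16) nearest=0 d=16 new=(4,6) → add node 2 parent=0 cost=6
3. q=(4,9) nearest=2 d=3 new=(4,9) → blocked by [3,6]×[7,10], reject
4. q=(7,13) nearest=2 d=7 new=(7,12) → blocked by [3,6]×[7,10], reject
5. q=(18,2) nearest=1 d=12 new=(12,2) → add node 3 parent=1 cost=12
6. q=(15,4) nearest=3 d=3 new=(15,4) → add node 4 parent=3 cost=15
7. q=(17,8) nearest=4 d=4 new=(17,8) → add node 5 parent=4 cost=19
8. q=(15,16) nearest=5 d=8 new=(15,14) → add node 6 parent=5 cost=25
9. q=(15,16) nearest=6 d=2 new=(15,16) → add node 7 parent=6 cost=27
10. q=(18,10) nearest=5 d=2 new=(18,10) → add node 8 parent=5 cost=21
11. q=(15,4) nearest=4 d=0 → coincident, reject
12. q=(18,14) nearest=6 d=3 new=(18,14) → add node 9 parent=6 cost=28
13. q=(18,17) nearest=6 d=3 new=(18,17) → add node 10 parent=6 cost=28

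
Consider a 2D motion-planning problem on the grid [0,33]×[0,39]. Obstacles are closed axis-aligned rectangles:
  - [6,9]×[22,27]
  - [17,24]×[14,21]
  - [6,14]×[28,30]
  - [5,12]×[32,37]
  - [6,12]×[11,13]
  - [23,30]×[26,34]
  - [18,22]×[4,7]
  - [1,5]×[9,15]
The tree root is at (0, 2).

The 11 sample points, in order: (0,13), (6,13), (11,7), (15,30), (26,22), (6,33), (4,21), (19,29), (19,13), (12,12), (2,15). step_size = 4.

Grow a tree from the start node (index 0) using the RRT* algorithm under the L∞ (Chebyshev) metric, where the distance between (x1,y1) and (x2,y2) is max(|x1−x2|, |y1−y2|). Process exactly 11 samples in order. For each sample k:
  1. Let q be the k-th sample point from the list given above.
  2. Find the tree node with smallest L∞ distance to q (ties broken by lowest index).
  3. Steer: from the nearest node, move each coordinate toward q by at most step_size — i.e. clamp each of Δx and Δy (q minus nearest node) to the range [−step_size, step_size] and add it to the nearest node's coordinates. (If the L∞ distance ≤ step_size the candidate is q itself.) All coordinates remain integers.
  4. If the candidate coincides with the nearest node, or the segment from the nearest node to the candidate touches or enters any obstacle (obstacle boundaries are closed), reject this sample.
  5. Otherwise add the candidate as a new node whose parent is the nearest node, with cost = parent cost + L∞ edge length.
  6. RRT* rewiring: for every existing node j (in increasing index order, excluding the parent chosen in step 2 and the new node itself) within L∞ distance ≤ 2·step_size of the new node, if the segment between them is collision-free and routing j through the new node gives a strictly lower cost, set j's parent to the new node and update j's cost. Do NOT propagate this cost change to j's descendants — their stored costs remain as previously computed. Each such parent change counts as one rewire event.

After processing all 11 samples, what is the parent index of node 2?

Parent of node 2: 0

1. q=(0,13) nearest=0 d=11 new=(0,6) → add node 1 parent=0 cost=4
2. q=(6,13) nearest=1 d=7 new=(4,10) → blocked by [1,5]×[9,15], reject
3. q=(11,7) nearest=0 d=11 new=(4,6) → add node 2 parent=0 cost=4
4. q=(15,30) nearest=1 d=24 new=(4,10) → blocked by [1,5]×[9,15], reject
5. q=(26,22) nearest=2 d=22 new=(8,10) → add node 3 parent=2 cost=8
6. q=(6,33) nearest=3 d=23 new=(6,14) → blocked by [6,12]×[11,13], reject
7. q=(4,21) nearest=3 d=11 new=(4,14) → blocked by [6,12]×[11,13], reject
8. q=(19,29) nearest=3 d=19 new=(12,14) → blocked by [6,12]×[11,13], reject
9. q=(19,13) nearest=3 d=11 new=(12,13) → blocked by [6,12]×[11,13], reject
10. q=(12,12) nearest=3 d=4 new=(12,12) → blocked by [6,12]×[11,13], reject
11. q=(2,15) nearest=3 d=6 new=(4,14) → blocked by [6,12]×[11,13], reject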